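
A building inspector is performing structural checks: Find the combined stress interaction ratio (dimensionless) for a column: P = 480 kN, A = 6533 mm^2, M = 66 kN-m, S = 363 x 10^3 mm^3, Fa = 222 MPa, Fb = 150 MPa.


f_a = P / A = 480000.0 / 6533 = 73.4731 MPa
f_b = M / S = 66000000.0 / 363000.0 = 181.8182 MPa
Ratio = f_a / Fa + f_b / Fb
= 73.4731 / 222 + 181.8182 / 150
= 1.5431 (dimensionless)

1.5431 (dimensionless)


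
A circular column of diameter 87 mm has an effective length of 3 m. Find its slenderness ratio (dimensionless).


Radius of gyration r = d / 4 = 87 / 4 = 21.75 mm
L_eff = 3000.0 mm
Slenderness ratio = L / r = 3000.0 / 21.75 = 137.93 (dimensionless)

137.93 (dimensionless)


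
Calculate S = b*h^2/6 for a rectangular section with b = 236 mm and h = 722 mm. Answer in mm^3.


S = b * h^2 / 6
= 236 * 722^2 / 6
= 236 * 521284 / 6
= 20503837.33 mm^3

20503837.33 mm^3


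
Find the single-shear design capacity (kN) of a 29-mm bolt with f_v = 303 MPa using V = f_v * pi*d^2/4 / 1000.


A = pi * d^2 / 4 = pi * 29^2 / 4 = 660.5199 mm^2
V = f_v * A / 1000 = 303 * 660.5199 / 1000
= 200.1375 kN

200.1375 kN


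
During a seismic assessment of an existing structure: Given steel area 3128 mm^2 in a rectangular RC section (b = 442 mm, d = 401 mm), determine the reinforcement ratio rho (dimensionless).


rho = As / (b * d)
= 3128 / (442 * 401)
= 3128 / 177242
= 0.017648 (dimensionless)

0.017648 (dimensionless)


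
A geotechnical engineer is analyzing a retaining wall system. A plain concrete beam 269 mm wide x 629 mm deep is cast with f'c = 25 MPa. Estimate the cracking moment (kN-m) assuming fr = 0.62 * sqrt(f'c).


fr = 0.62 * sqrt(25) = 0.62 * 5.0 = 3.1 MPa
I = 269 * 629^3 / 12 = 5578571070.08 mm^4
y_t = 314.5 mm
M_cr = fr * I / y_t = 3.1 * 5578571070.08 / 314.5 N-mm
= 54.9875 kN-m

54.9875 kN-m


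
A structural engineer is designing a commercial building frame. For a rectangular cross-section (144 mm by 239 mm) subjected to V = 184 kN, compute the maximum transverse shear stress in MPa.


A = b * h = 144 * 239 = 34416 mm^2
V = 184 kN = 184000.0 N
tau_max = 1.5 * V / A = 1.5 * 184000.0 / 34416
= 8.0195 MPa

8.0195 MPa


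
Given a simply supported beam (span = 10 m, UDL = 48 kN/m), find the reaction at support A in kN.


Total load = w * L = 48 * 10 = 480 kN
By symmetry, each reaction R = total / 2 = 480 / 2 = 240.0 kN

240.0 kN


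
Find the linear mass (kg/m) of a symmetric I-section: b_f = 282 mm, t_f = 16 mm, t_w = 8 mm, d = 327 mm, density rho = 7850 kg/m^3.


A_flanges = 2 * 282 * 16 = 9024 mm^2
A_web = (327 - 2 * 16) * 8 = 2360 mm^2
A_total = 9024 + 2360 = 11384 mm^2 = 0.011384 m^2
Weight = rho * A = 7850 * 0.011384 = 89.3644 kg/m

89.3644 kg/m


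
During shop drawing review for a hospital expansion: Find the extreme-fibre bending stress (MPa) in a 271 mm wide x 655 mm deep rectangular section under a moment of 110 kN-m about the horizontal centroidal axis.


I = b * h^3 / 12 = 271 * 655^3 / 12 = 6346173552.08 mm^4
y = h / 2 = 655 / 2 = 327.5 mm
M = 110 kN-m = 110000000.0 N-mm
sigma = M * y / I = 110000000.0 * 327.5 / 6346173552.08
= 5.68 MPa

5.68 MPa


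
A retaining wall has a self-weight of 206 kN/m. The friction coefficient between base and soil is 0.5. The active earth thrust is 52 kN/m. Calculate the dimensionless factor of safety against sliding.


Resisting force = mu * W = 0.5 * 206 = 103.0 kN/m
FOS = Resisting / Driving = 103.0 / 52
= 1.9808 (dimensionless)

1.9808 (dimensionless)


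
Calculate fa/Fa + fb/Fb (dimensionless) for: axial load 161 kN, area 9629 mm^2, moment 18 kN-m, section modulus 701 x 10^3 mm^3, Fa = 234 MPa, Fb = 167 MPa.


f_a = P / A = 161000.0 / 9629 = 16.7203 MPa
f_b = M / S = 18000000.0 / 701000.0 = 25.6776 MPa
Ratio = f_a / Fa + f_b / Fb
= 16.7203 / 234 + 25.6776 / 167
= 0.2252 (dimensionless)

0.2252 (dimensionless)


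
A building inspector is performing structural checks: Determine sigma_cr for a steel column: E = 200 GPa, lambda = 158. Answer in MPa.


sigma_cr = pi^2 * E / lambda^2
= 9.8696 * 200000.0 / 158^2
= 9.8696 * 200000.0 / 24964
= 79.0707 MPa

79.0707 MPa


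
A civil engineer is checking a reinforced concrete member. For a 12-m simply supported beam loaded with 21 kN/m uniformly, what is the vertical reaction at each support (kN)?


Total load = w * L = 21 * 12 = 252 kN
By symmetry, each reaction R = total / 2 = 252 / 2 = 126.0 kN

126.0 kN


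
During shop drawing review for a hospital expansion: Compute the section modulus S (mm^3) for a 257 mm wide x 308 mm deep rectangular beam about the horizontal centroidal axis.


S = b * h^2 / 6
= 257 * 308^2 / 6
= 257 * 94864 / 6
= 4063341.33 mm^3

4063341.33 mm^3


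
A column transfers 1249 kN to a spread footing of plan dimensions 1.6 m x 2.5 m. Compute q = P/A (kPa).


A = 1.6 * 2.5 = 4.0 m^2
q = P / A = 1249 / 4.0
= 312.25 kPa

312.25 kPa


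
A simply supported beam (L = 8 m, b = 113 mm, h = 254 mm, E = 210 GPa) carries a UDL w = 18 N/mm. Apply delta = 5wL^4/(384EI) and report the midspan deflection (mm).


I = 113 * 254^3 / 12 = 154311519.33 mm^4
L = 8000.0 mm, w = 18 N/mm, E = 210000.0 MPa
delta = 5 * w * L^4 / (384 * E * I)
= 5 * 18 * 8000.0^4 / (384 * 210000.0 * 154311519.33)
= 29.6247 mm

29.6247 mm


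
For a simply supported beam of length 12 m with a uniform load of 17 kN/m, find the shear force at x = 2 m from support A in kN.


R_A = w * L / 2 = 17 * 12 / 2 = 102.0 kN
V(x) = R_A - w * x = 102.0 - 17 * 2
= 68.0 kN

68.0 kN


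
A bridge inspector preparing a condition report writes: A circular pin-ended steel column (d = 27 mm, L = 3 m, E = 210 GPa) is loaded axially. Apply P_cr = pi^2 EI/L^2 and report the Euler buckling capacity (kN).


I = pi * d^4 / 64 = 26087.05 mm^4
L = 3000.0 mm
P_cr = pi^2 * E * I / L^2
= 9.8696 * 210000.0 * 26087.05 / 3000.0^2
= 6007.61 N = 6.0076 kN

6.0076 kN


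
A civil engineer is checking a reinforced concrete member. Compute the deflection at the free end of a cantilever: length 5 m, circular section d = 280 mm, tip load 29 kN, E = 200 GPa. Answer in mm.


I = pi * d^4 / 64 = pi * 280^4 / 64 = 301718558.45 mm^4
L = 5000.0 mm, P = 29000.0 N, E = 200000.0 MPa
delta = P * L^3 / (3 * E * I)
= 29000.0 * 5000.0^3 / (3 * 200000.0 * 301718558.45)
= 20.0242 mm

20.0242 mm


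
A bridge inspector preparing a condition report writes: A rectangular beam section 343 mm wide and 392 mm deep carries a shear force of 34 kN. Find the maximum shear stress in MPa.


A = b * h = 343 * 392 = 134456 mm^2
V = 34 kN = 34000.0 N
tau_max = 1.5 * V / A = 1.5 * 34000.0 / 134456
= 0.3793 MPa

0.3793 MPa


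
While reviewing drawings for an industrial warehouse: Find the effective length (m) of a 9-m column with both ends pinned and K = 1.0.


L_eff = K * L
= 1.0 * 9
= 9.0 m

9.0 m


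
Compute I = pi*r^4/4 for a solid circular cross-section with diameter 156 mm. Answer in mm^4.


r = d / 2 = 156 / 2 = 78.0 mm
I = pi * r^4 / 4 = pi * 78.0^4 / 4
= 29071557.0 mm^4

29071557.0 mm^4


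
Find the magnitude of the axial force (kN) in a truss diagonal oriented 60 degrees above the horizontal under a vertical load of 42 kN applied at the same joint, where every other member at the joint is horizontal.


At the joint, only the diagonal has a vertical component, so vertical equilibrium gives:
F * sin(60) = 42
F = 42 / sin(60)
= 42 / 0.866025
= 48.5 kN

48.5 kN


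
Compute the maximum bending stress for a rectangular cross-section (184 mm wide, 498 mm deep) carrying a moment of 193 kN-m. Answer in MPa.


I = b * h^3 / 12 = 184 * 498^3 / 12 = 1893758544.0 mm^4
y = h / 2 = 498 / 2 = 249.0 mm
M = 193 kN-m = 193000000.0 N-mm
sigma = M * y / I = 193000000.0 * 249.0 / 1893758544.0
= 25.38 MPa

25.38 MPa


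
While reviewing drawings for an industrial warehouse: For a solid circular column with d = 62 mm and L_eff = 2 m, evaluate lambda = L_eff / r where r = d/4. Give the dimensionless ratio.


Radius of gyration r = d / 4 = 62 / 4 = 15.5 mm
L_eff = 2000.0 mm
Slenderness ratio = L / r = 2000.0 / 15.5 = 129.03 (dimensionless)

129.03 (dimensionless)


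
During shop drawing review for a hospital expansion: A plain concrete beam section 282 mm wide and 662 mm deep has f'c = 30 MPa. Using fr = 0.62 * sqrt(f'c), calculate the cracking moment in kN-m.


fr = 0.62 * sqrt(30) = 0.62 * 5.4772 = 3.3959 MPa
I = 282 * 662^3 / 12 = 6817761908.0 mm^4
y_t = 331.0 mm
M_cr = fr * I / y_t = 3.3959 * 6817761908.0 / 331.0 N-mm
= 69.9465 kN-m

69.9465 kN-m


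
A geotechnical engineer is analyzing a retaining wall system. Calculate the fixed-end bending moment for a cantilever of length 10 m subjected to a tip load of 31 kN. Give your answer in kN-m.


For a cantilever with a point load at the free end:
M_max = P * L = 31 * 10 = 310 kN-m

310 kN-m


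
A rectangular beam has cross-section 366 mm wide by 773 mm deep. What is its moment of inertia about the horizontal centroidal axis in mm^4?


I = b * h^3 / 12
= 366 * 773^3 / 12
= 366 * 461889917 / 12
= 14087642468.5 mm^4

14087642468.5 mm^4


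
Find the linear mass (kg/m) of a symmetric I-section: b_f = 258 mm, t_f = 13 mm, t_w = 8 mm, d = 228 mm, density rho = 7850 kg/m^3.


A_flanges = 2 * 258 * 13 = 6708 mm^2
A_web = (228 - 2 * 13) * 8 = 1616 mm^2
A_total = 6708 + 1616 = 8324 mm^2 = 0.008324 m^2
Weight = rho * A = 7850 * 0.008324 = 65.3434 kg/m

65.3434 kg/m


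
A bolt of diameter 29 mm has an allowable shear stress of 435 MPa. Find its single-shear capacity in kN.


A = pi * d^2 / 4 = pi * 29^2 / 4 = 660.5199 mm^2
V = f_v * A / 1000 = 435 * 660.5199 / 1000
= 287.3261 kN

287.3261 kN


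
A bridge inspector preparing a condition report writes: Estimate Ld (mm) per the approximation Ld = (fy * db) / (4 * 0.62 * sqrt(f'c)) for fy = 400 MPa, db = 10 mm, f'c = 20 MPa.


Ld = (fy * db) / (4 * 0.62 * sqrt(f'c))
= (400 * 10) / (4 * 0.62 * sqrt(20))
= 4000 / 11.0909
= 360.66 mm

360.66 mm


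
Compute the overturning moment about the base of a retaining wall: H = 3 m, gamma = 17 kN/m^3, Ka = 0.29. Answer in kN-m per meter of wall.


Pa = 0.5 * Ka * gamma * H^2
= 0.5 * 0.29 * 17 * 3^2
= 22.185 kN/m
Arm = H / 3 = 3 / 3 = 1.0 m
Mo = Pa * arm = Pa * H / 3 = 22.185 * 3 / 3 = 22.185 kN-m/m

22.185 kN-m/m


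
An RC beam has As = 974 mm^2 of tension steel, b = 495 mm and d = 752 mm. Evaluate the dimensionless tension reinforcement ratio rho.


rho = As / (b * d)
= 974 / (495 * 752)
= 974 / 372240
= 0.002617 (dimensionless)

0.002617 (dimensionless)


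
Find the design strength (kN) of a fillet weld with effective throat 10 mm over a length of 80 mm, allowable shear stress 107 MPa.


Strength = throat * length * allowable stress
= 10 * 80 * 107 N
= 85600 N
= 85.6 kN

85.6 kN


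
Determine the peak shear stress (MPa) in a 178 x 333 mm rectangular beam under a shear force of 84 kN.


A = b * h = 178 * 333 = 59274 mm^2
V = 84 kN = 84000.0 N
tau_max = 1.5 * V / A = 1.5 * 84000.0 / 59274
= 2.1257 MPa

2.1257 MPa


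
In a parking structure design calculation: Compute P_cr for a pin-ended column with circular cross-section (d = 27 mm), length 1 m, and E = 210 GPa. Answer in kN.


I = pi * d^4 / 64 = 26087.05 mm^4
L = 1000.0 mm
P_cr = pi^2 * E * I / L^2
= 9.8696 * 210000.0 * 26087.05 / 1000.0^2
= 54068.46 N = 54.0685 kN

54.0685 kN


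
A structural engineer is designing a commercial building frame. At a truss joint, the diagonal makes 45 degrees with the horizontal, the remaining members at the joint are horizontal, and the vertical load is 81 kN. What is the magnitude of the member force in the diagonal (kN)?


At the joint, only the diagonal has a vertical component, so vertical equilibrium gives:
F * sin(45) = 81
F = 81 / sin(45)
= 81 / 0.707107
= 114.55 kN

114.55 kN


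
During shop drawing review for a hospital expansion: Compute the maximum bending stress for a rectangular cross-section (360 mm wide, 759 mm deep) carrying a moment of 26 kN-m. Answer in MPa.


I = b * h^3 / 12 = 360 * 759^3 / 12 = 13117364370.0 mm^4
y = h / 2 = 759 / 2 = 379.5 mm
M = 26 kN-m = 26000000.0 N-mm
sigma = M * y / I = 26000000.0 * 379.5 / 13117364370.0
= 0.75 MPa

0.75 MPa


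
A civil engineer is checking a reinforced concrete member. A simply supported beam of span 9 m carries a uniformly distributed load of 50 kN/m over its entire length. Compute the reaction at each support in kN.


Total load = w * L = 50 * 9 = 450 kN
By symmetry, each reaction R = total / 2 = 450 / 2 = 225.0 kN

225.0 kN


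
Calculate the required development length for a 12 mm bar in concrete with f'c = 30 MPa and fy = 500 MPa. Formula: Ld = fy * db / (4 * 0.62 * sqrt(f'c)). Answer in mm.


Ld = (fy * db) / (4 * 0.62 * sqrt(f'c))
= (500 * 12) / (4 * 0.62 * sqrt(30))
= 6000 / 13.5835
= 441.71 mm

441.71 mm


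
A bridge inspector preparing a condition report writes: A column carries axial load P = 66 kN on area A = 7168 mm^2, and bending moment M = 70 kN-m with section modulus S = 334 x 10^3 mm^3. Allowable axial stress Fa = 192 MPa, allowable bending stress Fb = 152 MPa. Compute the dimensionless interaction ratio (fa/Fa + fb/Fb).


f_a = P / A = 66000.0 / 7168 = 9.2076 MPa
f_b = M / S = 70000000.0 / 334000.0 = 209.5808 MPa
Ratio = f_a / Fa + f_b / Fb
= 9.2076 / 192 + 209.5808 / 152
= 1.4268 (dimensionless)

1.4268 (dimensionless)


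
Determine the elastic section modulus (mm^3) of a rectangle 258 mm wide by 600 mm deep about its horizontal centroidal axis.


S = b * h^2 / 6
= 258 * 600^2 / 6
= 258 * 360000 / 6
= 15480000.0 mm^3

15480000.0 mm^3


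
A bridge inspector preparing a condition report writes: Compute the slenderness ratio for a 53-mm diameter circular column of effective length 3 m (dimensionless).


Radius of gyration r = d / 4 = 53 / 4 = 13.25 mm
L_eff = 3000.0 mm
Slenderness ratio = L / r = 3000.0 / 13.25 = 226.42 (dimensionless)

226.42 (dimensionless)


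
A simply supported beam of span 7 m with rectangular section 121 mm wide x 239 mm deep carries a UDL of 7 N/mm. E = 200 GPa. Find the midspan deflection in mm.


I = 121 * 239^3 / 12 = 137656849.92 mm^4
L = 7000.0 mm, w = 7 N/mm, E = 200000.0 MPa
delta = 5 * w * L^4 / (384 * E * I)
= 5 * 7 * 7000.0^4 / (384 * 200000.0 * 137656849.92)
= 7.9488 mm

7.9488 mm


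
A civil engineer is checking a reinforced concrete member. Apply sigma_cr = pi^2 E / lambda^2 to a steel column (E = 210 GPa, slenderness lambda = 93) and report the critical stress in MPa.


sigma_cr = pi^2 * E / lambda^2
= 9.8696 * 210000.0 / 93^2
= 9.8696 * 210000.0 / 8649
= 239.6366 MPa

239.6366 MPa


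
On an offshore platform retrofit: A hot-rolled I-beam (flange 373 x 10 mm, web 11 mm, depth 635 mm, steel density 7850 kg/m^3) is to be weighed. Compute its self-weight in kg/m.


A_flanges = 2 * 373 * 10 = 7460 mm^2
A_web = (635 - 2 * 10) * 11 = 6765 mm^2
A_total = 7460 + 6765 = 14225 mm^2 = 0.014225 m^2
Weight = rho * A = 7850 * 0.014225 = 111.6663 kg/m

111.6663 kg/m


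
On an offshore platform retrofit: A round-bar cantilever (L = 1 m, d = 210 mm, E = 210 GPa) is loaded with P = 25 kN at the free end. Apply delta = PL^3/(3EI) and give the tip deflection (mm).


I = pi * d^4 / 64 = pi * 210^4 / 64 = 95465637.63 mm^4
L = 1000.0 mm, P = 25000.0 N, E = 210000.0 MPa
delta = P * L^3 / (3 * E * I)
= 25000.0 * 1000.0^3 / (3 * 210000.0 * 95465637.63)
= 0.4157 mm

0.4157 mm


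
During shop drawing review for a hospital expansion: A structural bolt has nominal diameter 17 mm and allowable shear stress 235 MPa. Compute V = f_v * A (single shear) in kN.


A = pi * d^2 / 4 = pi * 17^2 / 4 = 226.9801 mm^2
V = f_v * A / 1000 = 235 * 226.9801 / 1000
= 53.3403 kN

53.3403 kN


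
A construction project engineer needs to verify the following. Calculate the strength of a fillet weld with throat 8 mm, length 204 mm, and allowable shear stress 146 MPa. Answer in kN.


Strength = throat * length * allowable stress
= 8 * 204 * 146 N
= 238272 N
= 238.27 kN

238.27 kN


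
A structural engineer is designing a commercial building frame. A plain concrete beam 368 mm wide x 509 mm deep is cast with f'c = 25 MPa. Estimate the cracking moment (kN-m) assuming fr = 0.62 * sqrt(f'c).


fr = 0.62 * sqrt(25) = 0.62 * 5.0 = 3.1 MPa
I = 368 * 509^3 / 12 = 4044081689.33 mm^4
y_t = 254.5 mm
M_cr = fr * I / y_t = 3.1 * 4044081689.33 / 254.5 N-mm
= 49.2599 kN-m

49.2599 kN-m


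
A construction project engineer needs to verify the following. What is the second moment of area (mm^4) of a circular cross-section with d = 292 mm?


r = d / 2 = 292 / 2 = 146.0 mm
I = pi * r^4 / 4 = pi * 146.0^4 / 4
= 356862821.2 mm^4

356862821.2 mm^4


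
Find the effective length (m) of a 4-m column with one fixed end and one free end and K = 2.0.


L_eff = K * L
= 2.0 * 4
= 8.0 m

8.0 m


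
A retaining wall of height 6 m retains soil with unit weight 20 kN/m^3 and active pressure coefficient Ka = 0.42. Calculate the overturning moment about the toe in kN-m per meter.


Pa = 0.5 * Ka * gamma * H^2
= 0.5 * 0.42 * 20 * 6^2
= 151.2 kN/m
Arm = H / 3 = 6 / 3 = 2.0 m
Mo = Pa * arm = Pa * H / 3 = 151.2 * 6 / 3 = 302.4 kN-m/m

302.4 kN-m/m


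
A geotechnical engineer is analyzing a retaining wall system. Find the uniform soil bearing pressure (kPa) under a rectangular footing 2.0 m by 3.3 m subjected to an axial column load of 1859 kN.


A = 2.0 * 3.3 = 6.6 m^2
q = P / A = 1859 / 6.6
= 281.6667 kPa

281.6667 kPa


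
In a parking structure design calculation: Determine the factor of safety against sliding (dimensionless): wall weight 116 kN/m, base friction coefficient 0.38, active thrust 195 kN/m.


Resisting force = mu * W = 0.38 * 116 = 44.08 kN/m
FOS = Resisting / Driving = 44.08 / 195
= 0.2261 (dimensionless)

0.2261 (dimensionless)


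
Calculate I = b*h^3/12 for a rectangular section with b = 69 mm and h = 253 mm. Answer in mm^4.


I = b * h^3 / 12
= 69 * 253^3 / 12
= 69 * 16194277 / 12
= 93117092.75 mm^4

93117092.75 mm^4


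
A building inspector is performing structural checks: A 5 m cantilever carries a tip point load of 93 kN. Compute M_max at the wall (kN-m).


For a cantilever with a point load at the free end:
M_max = P * L = 93 * 5 = 465 kN-m

465 kN-m


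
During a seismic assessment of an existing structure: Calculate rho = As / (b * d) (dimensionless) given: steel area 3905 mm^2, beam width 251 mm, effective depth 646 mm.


rho = As / (b * d)
= 3905 / (251 * 646)
= 3905 / 162146
= 0.024083 (dimensionless)

0.024083 (dimensionless)


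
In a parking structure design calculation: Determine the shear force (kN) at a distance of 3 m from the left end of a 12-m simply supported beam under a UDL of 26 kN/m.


R_A = w * L / 2 = 26 * 12 / 2 = 156.0 kN
V(x) = R_A - w * x = 156.0 - 26 * 3
= 78.0 kN

78.0 kN


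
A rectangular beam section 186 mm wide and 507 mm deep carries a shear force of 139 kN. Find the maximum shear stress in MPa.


A = b * h = 186 * 507 = 94302 mm^2
V = 139 kN = 139000.0 N
tau_max = 1.5 * V / A = 1.5 * 139000.0 / 94302
= 2.211 MPa

2.211 MPa


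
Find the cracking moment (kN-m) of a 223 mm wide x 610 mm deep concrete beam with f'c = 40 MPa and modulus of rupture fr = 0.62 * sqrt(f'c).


fr = 0.62 * sqrt(40) = 0.62 * 6.3246 = 3.9212 MPa
I = 223 * 610^3 / 12 = 4218063583.33 mm^4
y_t = 305.0 mm
M_cr = fr * I / y_t = 3.9212 * 4218063583.33 / 305.0 N-mm
= 54.2294 kN-m

54.2294 kN-m


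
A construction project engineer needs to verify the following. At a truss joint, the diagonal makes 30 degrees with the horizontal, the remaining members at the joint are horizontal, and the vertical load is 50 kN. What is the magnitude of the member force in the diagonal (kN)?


At the joint, only the diagonal has a vertical component, so vertical equilibrium gives:
F * sin(30) = 50
F = 50 / sin(30)
= 50 / 0.5
= 100.0 kN

100.0 kN


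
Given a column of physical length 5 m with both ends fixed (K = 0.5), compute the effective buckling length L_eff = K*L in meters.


L_eff = K * L
= 0.5 * 5
= 2.5 m

2.5 m


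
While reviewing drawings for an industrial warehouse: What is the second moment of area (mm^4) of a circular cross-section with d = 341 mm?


r = d / 2 = 341 / 2 = 170.5 mm
I = pi * r^4 / 4 = pi * 170.5^4 / 4
= 663723836.22 mm^4

663723836.22 mm^4


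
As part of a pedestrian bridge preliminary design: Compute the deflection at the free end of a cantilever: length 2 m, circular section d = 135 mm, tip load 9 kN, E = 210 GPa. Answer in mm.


I = pi * d^4 / 64 = pi * 135^4 / 64 = 16304405.68 mm^4
L = 2000.0 mm, P = 9000.0 N, E = 210000.0 MPa
delta = P * L^3 / (3 * E * I)
= 9000.0 * 2000.0^3 / (3 * 210000.0 * 16304405.68)
= 7.0095 mm

7.0095 mm


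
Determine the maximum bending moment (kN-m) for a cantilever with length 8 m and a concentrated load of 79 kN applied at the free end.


For a cantilever with a point load at the free end:
M_max = P * L = 79 * 8 = 632 kN-m

632 kN-m


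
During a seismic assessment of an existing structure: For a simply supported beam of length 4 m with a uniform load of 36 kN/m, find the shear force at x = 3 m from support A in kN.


R_A = w * L / 2 = 36 * 4 / 2 = 72.0 kN
V(x) = R_A - w * x = 72.0 - 36 * 3
= -36.0 kN

-36.0 kN


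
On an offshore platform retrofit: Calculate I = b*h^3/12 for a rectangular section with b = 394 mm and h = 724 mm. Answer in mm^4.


I = b * h^3 / 12
= 394 * 724^3 / 12
= 394 * 379503424 / 12
= 12460362421.33 mm^4

12460362421.33 mm^4


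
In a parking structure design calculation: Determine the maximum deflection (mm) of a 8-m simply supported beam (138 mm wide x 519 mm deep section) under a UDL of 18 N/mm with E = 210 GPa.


I = 138 * 519^3 / 12 = 1607681128.5 mm^4
L = 8000.0 mm, w = 18 N/mm, E = 210000.0 MPa
delta = 5 * w * L^4 / (384 * E * I)
= 5 * 18 * 8000.0^4 / (384 * 210000.0 * 1607681128.5)
= 2.8435 mm

2.8435 mm


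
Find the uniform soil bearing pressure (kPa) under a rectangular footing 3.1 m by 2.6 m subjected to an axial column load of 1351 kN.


A = 3.1 * 2.6 = 8.06 m^2
q = P / A = 1351 / 8.06
= 167.6179 kPa

167.6179 kPa


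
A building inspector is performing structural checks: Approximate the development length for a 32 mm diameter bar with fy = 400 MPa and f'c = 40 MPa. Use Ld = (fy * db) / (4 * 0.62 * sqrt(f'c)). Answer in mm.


Ld = (fy * db) / (4 * 0.62 * sqrt(f'c))
= (400 * 32) / (4 * 0.62 * sqrt(40))
= 12800 / 15.6849
= 816.07 mm

816.07 mm


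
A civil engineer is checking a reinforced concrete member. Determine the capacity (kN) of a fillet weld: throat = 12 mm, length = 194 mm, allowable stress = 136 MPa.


Strength = throat * length * allowable stress
= 12 * 194 * 136 N
= 316608 N
= 316.61 kN

316.61 kN


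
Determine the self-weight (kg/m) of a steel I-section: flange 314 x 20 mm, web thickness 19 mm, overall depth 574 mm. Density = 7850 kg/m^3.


A_flanges = 2 * 314 * 20 = 12560 mm^2
A_web = (574 - 2 * 20) * 19 = 10146 mm^2
A_total = 12560 + 10146 = 22706 mm^2 = 0.022706 m^2
Weight = rho * A = 7850 * 0.022706 = 178.2421 kg/m

178.2421 kg/m


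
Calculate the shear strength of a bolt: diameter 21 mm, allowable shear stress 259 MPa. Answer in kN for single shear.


A = pi * d^2 / 4 = pi * 21^2 / 4 = 346.3606 mm^2
V = f_v * A / 1000 = 259 * 346.3606 / 1000
= 89.7074 kN

89.7074 kN


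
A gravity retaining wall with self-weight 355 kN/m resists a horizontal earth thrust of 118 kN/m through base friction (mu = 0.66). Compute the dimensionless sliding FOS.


Resisting force = mu * W = 0.66 * 355 = 234.3 kN/m
FOS = Resisting / Driving = 234.3 / 118
= 1.9856 (dimensionless)

1.9856 (dimensionless)


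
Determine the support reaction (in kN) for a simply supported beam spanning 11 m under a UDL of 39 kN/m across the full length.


Total load = w * L = 39 * 11 = 429 kN
By symmetry, each reaction R = total / 2 = 429 / 2 = 214.5 kN

214.5 kN


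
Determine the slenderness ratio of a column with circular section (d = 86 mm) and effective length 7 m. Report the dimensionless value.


Radius of gyration r = d / 4 = 86 / 4 = 21.5 mm
L_eff = 7000.0 mm
Slenderness ratio = L / r = 7000.0 / 21.5 = 325.58 (dimensionless)

325.58 (dimensionless)


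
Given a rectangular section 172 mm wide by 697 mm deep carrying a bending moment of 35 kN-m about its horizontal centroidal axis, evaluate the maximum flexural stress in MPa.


I = b * h^3 / 12 = 172 * 697^3 / 12 = 4853393846.33 mm^4
y = h / 2 = 697 / 2 = 348.5 mm
M = 35 kN-m = 35000000.0 N-mm
sigma = M * y / I = 35000000.0 * 348.5 / 4853393846.33
= 2.51 MPa

2.51 MPa


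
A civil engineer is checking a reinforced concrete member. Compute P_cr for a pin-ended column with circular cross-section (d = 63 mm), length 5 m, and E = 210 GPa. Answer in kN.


I = pi * d^4 / 64 = 773271.66 mm^4
L = 5000.0 mm
P_cr = pi^2 * E * I / L^2
= 9.8696 * 210000.0 * 773271.66 / 5000.0^2
= 64107.84 N = 64.1078 kN

64.1078 kN


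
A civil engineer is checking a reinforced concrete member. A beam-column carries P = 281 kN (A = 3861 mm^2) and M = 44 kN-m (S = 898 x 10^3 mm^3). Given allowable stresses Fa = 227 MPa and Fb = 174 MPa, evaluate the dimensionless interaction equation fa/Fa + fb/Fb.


f_a = P / A = 281000.0 / 3861 = 72.7791 MPa
f_b = M / S = 44000000.0 / 898000.0 = 48.9978 MPa
Ratio = f_a / Fa + f_b / Fb
= 72.7791 / 227 + 48.9978 / 174
= 0.6022 (dimensionless)

0.6022 (dimensionless)


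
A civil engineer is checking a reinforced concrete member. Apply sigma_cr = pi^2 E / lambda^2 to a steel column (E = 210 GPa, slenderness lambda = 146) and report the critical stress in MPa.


sigma_cr = pi^2 * E / lambda^2
= 9.8696 * 210000.0 / 146^2
= 9.8696 * 210000.0 / 21316
= 97.2329 MPa

97.2329 MPa


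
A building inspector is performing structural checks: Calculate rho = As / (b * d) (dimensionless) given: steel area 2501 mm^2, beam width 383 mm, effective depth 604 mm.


rho = As / (b * d)
= 2501 / (383 * 604)
= 2501 / 231332
= 0.010811 (dimensionless)

0.010811 (dimensionless)


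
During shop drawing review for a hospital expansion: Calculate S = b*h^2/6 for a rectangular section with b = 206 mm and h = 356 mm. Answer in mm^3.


S = b * h^2 / 6
= 206 * 356^2 / 6
= 206 * 126736 / 6
= 4351269.33 mm^3

4351269.33 mm^3


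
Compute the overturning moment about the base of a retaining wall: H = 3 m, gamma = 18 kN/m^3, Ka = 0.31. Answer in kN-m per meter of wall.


Pa = 0.5 * Ka * gamma * H^2
= 0.5 * 0.31 * 18 * 3^2
= 25.11 kN/m
Arm = H / 3 = 3 / 3 = 1.0 m
Mo = Pa * arm = Pa * H / 3 = 25.11 * 3 / 3 = 25.11 kN-m/m

25.11 kN-m/m


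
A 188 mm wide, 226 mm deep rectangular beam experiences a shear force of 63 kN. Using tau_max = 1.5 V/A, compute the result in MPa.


A = b * h = 188 * 226 = 42488 mm^2
V = 63 kN = 63000.0 N
tau_max = 1.5 * V / A = 1.5 * 63000.0 / 42488
= 2.2242 MPa

2.2242 MPa


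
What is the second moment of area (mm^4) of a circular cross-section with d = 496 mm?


r = d / 2 = 496 / 2 = 248.0 mm
I = pi * r^4 / 4 = pi * 248.0^4 / 4
= 2970958631.97 mm^4

2970958631.97 mm^4


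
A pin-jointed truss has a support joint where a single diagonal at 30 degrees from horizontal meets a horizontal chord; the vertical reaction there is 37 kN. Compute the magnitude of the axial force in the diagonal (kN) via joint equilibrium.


At the joint, only the diagonal has a vertical component, so vertical equilibrium gives:
F * sin(30) = 37
F = 37 / sin(30)
= 37 / 0.5
= 74.0 kN

74.0 kN


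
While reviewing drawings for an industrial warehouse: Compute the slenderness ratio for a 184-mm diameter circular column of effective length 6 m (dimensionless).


Radius of gyration r = d / 4 = 184 / 4 = 46.0 mm
L_eff = 6000.0 mm
Slenderness ratio = L / r = 6000.0 / 46.0 = 130.43 (dimensionless)

130.43 (dimensionless)


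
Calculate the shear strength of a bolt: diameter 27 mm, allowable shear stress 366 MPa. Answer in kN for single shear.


A = pi * d^2 / 4 = pi * 27^2 / 4 = 572.5553 mm^2
V = f_v * A / 1000 = 366 * 572.5553 / 1000
= 209.5552 kN

209.5552 kN


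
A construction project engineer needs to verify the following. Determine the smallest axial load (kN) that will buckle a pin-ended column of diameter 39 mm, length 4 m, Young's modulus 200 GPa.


I = pi * d^4 / 64 = 113560.77 mm^4
L = 4000.0 mm
P_cr = pi^2 * E * I / L^2
= 9.8696 * 200000.0 * 113560.77 / 4000.0^2
= 14010.0 N = 14.01 kN

14.01 kN


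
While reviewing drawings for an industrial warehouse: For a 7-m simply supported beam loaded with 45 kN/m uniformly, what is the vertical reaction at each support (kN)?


Total load = w * L = 45 * 7 = 315 kN
By symmetry, each reaction R = total / 2 = 315 / 2 = 157.5 kN

157.5 kN


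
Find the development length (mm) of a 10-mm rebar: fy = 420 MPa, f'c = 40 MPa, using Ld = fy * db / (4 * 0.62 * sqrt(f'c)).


Ld = (fy * db) / (4 * 0.62 * sqrt(f'c))
= (420 * 10) / (4 * 0.62 * sqrt(40))
= 4200 / 15.6849
= 267.77 mm

267.77 mm


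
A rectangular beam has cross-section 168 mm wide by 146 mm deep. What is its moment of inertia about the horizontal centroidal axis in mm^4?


I = b * h^3 / 12
= 168 * 146^3 / 12
= 168 * 3112136 / 12
= 43569904.0 mm^4

43569904.0 mm^4


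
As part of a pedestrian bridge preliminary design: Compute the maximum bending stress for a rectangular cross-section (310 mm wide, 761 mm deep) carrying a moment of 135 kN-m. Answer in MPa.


I = b * h^3 / 12 = 310 * 761^3 / 12 = 11385036259.17 mm^4
y = h / 2 = 761 / 2 = 380.5 mm
M = 135 kN-m = 135000000.0 N-mm
sigma = M * y / I = 135000000.0 * 380.5 / 11385036259.17
= 4.51 MPa

4.51 MPa


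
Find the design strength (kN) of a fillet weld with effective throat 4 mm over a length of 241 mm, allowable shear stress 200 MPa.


Strength = throat * length * allowable stress
= 4 * 241 * 200 N
= 192800 N
= 192.8 kN

192.8 kN


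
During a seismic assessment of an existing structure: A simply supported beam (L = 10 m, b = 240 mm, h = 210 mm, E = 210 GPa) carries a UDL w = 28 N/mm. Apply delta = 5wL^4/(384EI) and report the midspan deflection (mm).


I = 240 * 210^3 / 12 = 185220000.0 mm^4
L = 10000.0 mm, w = 28 N/mm, E = 210000.0 MPa
delta = 5 * w * L^4 / (384 * E * I)
= 5 * 28 * 10000.0^4 / (384 * 210000.0 * 185220000.0)
= 93.7324 mm

93.7324 mm


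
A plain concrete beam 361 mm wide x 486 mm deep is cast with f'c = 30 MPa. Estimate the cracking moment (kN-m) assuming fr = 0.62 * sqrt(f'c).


fr = 0.62 * sqrt(30) = 0.62 * 5.4772 = 3.3959 MPa
I = 361 * 486^3 / 12 = 3453303618.0 mm^4
y_t = 243.0 mm
M_cr = fr * I / y_t = 3.3959 * 3453303618.0 / 243.0 N-mm
= 48.2593 kN-m

48.2593 kN-m


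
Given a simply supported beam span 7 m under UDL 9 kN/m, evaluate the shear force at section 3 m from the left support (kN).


R_A = w * L / 2 = 9 * 7 / 2 = 31.5 kN
V(x) = R_A - w * x = 31.5 - 9 * 3
= 4.5 kN

4.5 kN


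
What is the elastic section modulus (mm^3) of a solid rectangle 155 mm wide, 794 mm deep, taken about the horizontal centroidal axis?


S = b * h^2 / 6
= 155 * 794^2 / 6
= 155 * 630436 / 6
= 16286263.33 mm^3

16286263.33 mm^3


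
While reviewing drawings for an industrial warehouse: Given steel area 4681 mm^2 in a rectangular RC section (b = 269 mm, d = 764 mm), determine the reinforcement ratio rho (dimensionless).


rho = As / (b * d)
= 4681 / (269 * 764)
= 4681 / 205516
= 0.022777 (dimensionless)

0.022777 (dimensionless)


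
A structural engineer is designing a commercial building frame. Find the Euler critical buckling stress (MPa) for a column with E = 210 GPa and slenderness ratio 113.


sigma_cr = pi^2 * E / lambda^2
= 9.8696 * 210000.0 / 113^2
= 9.8696 * 210000.0 / 12769
= 162.3163 MPa

162.3163 MPa


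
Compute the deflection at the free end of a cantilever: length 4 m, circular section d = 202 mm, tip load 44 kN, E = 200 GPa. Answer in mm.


I = pi * d^4 / 64 = pi * 202^4 / 64 = 81728847.83 mm^4
L = 4000.0 mm, P = 44000.0 N, E = 200000.0 MPa
delta = P * L^3 / (3 * E * I)
= 44000.0 * 4000.0^3 / (3 * 200000.0 * 81728847.83)
= 57.4257 mm

57.4257 mm


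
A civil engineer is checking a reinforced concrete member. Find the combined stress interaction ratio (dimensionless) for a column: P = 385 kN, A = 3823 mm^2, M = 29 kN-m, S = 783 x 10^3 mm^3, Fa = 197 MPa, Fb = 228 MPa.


f_a = P / A = 385000.0 / 3823 = 100.7063 MPa
f_b = M / S = 29000000.0 / 783000.0 = 37.037 MPa
Ratio = f_a / Fa + f_b / Fb
= 100.7063 / 197 + 37.037 / 228
= 0.6736 (dimensionless)

0.6736 (dimensionless)


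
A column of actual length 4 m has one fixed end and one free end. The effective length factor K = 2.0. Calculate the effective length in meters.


L_eff = K * L
= 2.0 * 4
= 8.0 m

8.0 m


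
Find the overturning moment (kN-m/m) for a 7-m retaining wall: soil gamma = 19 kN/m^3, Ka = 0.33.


Pa = 0.5 * Ka * gamma * H^2
= 0.5 * 0.33 * 19 * 7^2
= 153.615 kN/m
Arm = H / 3 = 7 / 3 = 2.3333 m
Mo = Pa * arm = Pa * H / 3 = 153.615 * 7 / 3 = 358.435 kN-m/m

358.435 kN-m/m


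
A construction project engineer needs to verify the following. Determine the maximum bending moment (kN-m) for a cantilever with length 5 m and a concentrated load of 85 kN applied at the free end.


For a cantilever with a point load at the free end:
M_max = P * L = 85 * 5 = 425 kN-m

425 kN-m


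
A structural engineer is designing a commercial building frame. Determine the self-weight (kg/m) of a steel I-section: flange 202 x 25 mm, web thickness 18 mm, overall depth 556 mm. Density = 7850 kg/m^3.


A_flanges = 2 * 202 * 25 = 10100 mm^2
A_web = (556 - 2 * 25) * 18 = 9108 mm^2
A_total = 10100 + 9108 = 19208 mm^2 = 0.019208 m^2
Weight = rho * A = 7850 * 0.019208 = 150.7828 kg/m

150.7828 kg/m


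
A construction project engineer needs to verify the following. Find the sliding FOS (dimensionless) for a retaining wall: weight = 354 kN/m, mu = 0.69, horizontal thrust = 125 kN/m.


Resisting force = mu * W = 0.69 * 354 = 244.26 kN/m
FOS = Resisting / Driving = 244.26 / 125
= 1.9541 (dimensionless)

1.9541 (dimensionless)


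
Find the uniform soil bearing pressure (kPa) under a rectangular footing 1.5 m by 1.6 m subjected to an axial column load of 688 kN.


A = 1.5 * 1.6 = 2.4 m^2
q = P / A = 688 / 2.4
= 286.6667 kPa

286.6667 kPa


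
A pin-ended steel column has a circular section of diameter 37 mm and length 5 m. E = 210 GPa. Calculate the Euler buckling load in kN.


I = pi * d^4 / 64 = 91997.66 mm^4
L = 5000.0 mm
P_cr = pi^2 * E * I / L^2
= 9.8696 * 210000.0 * 91997.66 / 5000.0^2
= 7627.04 N = 7.627 kN

7.627 kN


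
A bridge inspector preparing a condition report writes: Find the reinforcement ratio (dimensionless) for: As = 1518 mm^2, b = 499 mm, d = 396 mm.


rho = As / (b * d)
= 1518 / (499 * 396)
= 1518 / 197604
= 0.007682 (dimensionless)

0.007682 (dimensionless)


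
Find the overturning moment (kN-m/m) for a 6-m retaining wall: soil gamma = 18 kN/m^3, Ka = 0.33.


Pa = 0.5 * Ka * gamma * H^2
= 0.5 * 0.33 * 18 * 6^2
= 106.92 kN/m
Arm = H / 3 = 6 / 3 = 2.0 m
Mo = Pa * arm = Pa * H / 3 = 106.92 * 6 / 3 = 213.84 kN-m/m

213.84 kN-m/m


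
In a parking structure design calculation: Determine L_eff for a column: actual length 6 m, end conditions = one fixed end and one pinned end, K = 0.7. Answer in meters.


L_eff = K * L
= 0.7 * 6
= 4.2 m

4.2 m


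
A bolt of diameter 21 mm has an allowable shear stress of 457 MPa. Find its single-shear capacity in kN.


A = pi * d^2 / 4 = pi * 21^2 / 4 = 346.3606 mm^2
V = f_v * A / 1000 = 457 * 346.3606 / 1000
= 158.2868 kN

158.2868 kN


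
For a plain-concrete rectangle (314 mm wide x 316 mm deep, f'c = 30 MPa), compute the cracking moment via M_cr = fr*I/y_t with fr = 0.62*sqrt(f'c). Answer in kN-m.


fr = 0.62 * sqrt(30) = 0.62 * 5.4772 = 3.3959 MPa
I = 314 * 316^3 / 12 = 825675978.67 mm^4
y_t = 158.0 mm
M_cr = fr * I / y_t = 3.3959 * 825675978.67 / 158.0 N-mm
= 17.7462 kN-m

17.7462 kN-m


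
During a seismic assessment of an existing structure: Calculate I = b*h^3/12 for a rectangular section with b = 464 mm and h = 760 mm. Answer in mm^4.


I = b * h^3 / 12
= 464 * 760^3 / 12
= 464 * 438976000 / 12
= 16973738666.67 mm^4

16973738666.67 mm^4


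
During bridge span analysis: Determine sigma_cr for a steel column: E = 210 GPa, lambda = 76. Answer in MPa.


sigma_cr = pi^2 * E / lambda^2
= 9.8696 * 210000.0 / 76^2
= 9.8696 * 210000.0 / 5776
= 358.8326 MPa

358.8326 MPa


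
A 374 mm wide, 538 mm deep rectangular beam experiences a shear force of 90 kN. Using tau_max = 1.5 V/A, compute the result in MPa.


A = b * h = 374 * 538 = 201212 mm^2
V = 90 kN = 90000.0 N
tau_max = 1.5 * V / A = 1.5 * 90000.0 / 201212
= 0.6709 MPa

0.6709 MPa


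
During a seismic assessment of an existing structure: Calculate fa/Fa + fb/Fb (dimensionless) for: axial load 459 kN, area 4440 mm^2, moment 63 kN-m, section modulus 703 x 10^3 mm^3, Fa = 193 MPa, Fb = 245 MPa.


f_a = P / A = 459000.0 / 4440 = 103.3784 MPa
f_b = M / S = 63000000.0 / 703000.0 = 89.6159 MPa
Ratio = f_a / Fa + f_b / Fb
= 103.3784 / 193 + 89.6159 / 245
= 0.9014 (dimensionless)

0.9014 (dimensionless)


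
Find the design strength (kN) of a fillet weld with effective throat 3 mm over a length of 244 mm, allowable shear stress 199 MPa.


Strength = throat * length * allowable stress
= 3 * 244 * 199 N
= 145668 N
= 145.67 kN

145.67 kN


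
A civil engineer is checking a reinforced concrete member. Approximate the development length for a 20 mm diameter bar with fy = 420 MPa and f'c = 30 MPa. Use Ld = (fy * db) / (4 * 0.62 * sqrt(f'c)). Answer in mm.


Ld = (fy * db) / (4 * 0.62 * sqrt(f'c))
= (420 * 20) / (4 * 0.62 * sqrt(30))
= 8400 / 13.5835
= 618.4 mm

618.4 mm


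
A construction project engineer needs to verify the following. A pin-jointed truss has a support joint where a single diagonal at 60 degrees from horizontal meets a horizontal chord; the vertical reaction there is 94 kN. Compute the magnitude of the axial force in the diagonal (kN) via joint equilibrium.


At the joint, only the diagonal has a vertical component, so vertical equilibrium gives:
F * sin(60) = 94
F = 94 / sin(60)
= 94 / 0.866025
= 108.54 kN

108.54 kN


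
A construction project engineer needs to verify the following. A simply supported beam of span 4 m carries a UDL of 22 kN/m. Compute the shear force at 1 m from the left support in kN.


R_A = w * L / 2 = 22 * 4 / 2 = 44.0 kN
V(x) = R_A - w * x = 44.0 - 22 * 1
= 22.0 kN

22.0 kN


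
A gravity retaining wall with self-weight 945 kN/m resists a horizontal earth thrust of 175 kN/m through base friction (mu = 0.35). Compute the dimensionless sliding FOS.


Resisting force = mu * W = 0.35 * 945 = 330.75 kN/m
FOS = Resisting / Driving = 330.75 / 175
= 1.89 (dimensionless)

1.89 (dimensionless)


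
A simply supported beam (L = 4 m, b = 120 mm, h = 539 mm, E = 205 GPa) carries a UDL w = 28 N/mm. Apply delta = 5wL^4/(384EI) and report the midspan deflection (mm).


I = 120 * 539^3 / 12 = 1565908190.0 mm^4
L = 4000.0 mm, w = 28 N/mm, E = 205000.0 MPa
delta = 5 * w * L^4 / (384 * E * I)
= 5 * 28 * 4000.0^4 / (384 * 205000.0 * 1565908190.0)
= 0.2907 mm

0.2907 mm


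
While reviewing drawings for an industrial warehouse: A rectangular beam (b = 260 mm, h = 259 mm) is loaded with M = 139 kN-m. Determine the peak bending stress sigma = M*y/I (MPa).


I = b * h^3 / 12 = 260 * 259^3 / 12 = 376436211.67 mm^4
y = h / 2 = 259 / 2 = 129.5 mm
M = 139 kN-m = 139000000.0 N-mm
sigma = M * y / I = 139000000.0 * 129.5 / 376436211.67
= 47.82 MPa

47.82 MPa


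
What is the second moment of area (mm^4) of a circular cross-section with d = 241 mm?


r = d / 2 = 241 / 2 = 120.5 mm
I = pi * r^4 / 4 = pi * 120.5^4 / 4
= 165591510.99 mm^4

165591510.99 mm^4


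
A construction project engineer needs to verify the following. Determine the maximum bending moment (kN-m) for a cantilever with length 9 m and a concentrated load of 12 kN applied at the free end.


For a cantilever with a point load at the free end:
M_max = P * L = 12 * 9 = 108 kN-m

108 kN-m
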